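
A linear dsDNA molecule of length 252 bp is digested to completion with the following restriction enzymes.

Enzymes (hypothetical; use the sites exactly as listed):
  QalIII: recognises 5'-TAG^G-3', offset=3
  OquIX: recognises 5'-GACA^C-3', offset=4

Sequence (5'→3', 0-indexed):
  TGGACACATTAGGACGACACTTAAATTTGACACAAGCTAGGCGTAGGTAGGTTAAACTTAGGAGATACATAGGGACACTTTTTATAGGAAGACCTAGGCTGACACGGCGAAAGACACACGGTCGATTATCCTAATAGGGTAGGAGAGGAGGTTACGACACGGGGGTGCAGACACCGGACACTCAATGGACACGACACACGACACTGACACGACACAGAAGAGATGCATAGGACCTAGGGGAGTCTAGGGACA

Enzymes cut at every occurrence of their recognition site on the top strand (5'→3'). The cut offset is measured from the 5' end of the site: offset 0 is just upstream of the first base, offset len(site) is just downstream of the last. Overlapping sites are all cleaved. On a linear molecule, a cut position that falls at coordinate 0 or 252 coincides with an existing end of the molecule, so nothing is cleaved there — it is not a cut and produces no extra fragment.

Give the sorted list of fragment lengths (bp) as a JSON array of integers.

[4,5,5,5,5,5,6,6,6,6,7,7,7,7,7,8,10,10,10,11,11,11,12,13,14,16,17,21]

Site scan:
  QalIII TAGG/3: at [9, 37, 43, 47, 58, 69, 84, 94, 134, 139, 227, 234, 244] ⇒ [12, 40, 46, 50, 61, 72, 87, 97, 137, 142, 230, 237, 247]
  OquIX GACAC/4: at [2, 15, 28, 73, 100, 112, 155, 169, 176, 187, 192, 199, 205, 210] ⇒ [6, 19, 32, 77, 104, 116, 159, 173, 180, 191, 196, 203, 209, 214]

Pooled cuts: [6, 12, 19, 32, 40, 46, 50, 61, 72, 77, 87, 97, 104, 116, 137, 142, 159, 173, 180, 191, 196, 203, 209, 214, 230, 237, 247]

Fragments:
  [0,6): 6 bp
  [6,12): 6 bp
  [12,19): 7 bp
  [19,32): 13 bp
  [32,40): 8 bp
  [40,46): 6 bp
  [46,50): 4 bp
  [50,61): 11 bp
  [61,72): 11 bp
  [72,77): 5 bp
  [77,87): 10 bp
  [87,97): 10 bp
  [97,104): 7 bp
  [104,116): 12 bp
  [116,137): 21 bp
  [137,142): 5 bp
  [142,159): 17 bp
  [159,173): 14 bp
  [173,180): 7 bp
  [180,191): 11 bp
  [191,196): 5 bp
  [196,203): 7 bp
  [203,209): 6 bp
  [209,214): 5 bp
  [214,230): 16 bp
  [230,237): 7 bp
  [237,247): 10 bp
  [247,252): 5 bp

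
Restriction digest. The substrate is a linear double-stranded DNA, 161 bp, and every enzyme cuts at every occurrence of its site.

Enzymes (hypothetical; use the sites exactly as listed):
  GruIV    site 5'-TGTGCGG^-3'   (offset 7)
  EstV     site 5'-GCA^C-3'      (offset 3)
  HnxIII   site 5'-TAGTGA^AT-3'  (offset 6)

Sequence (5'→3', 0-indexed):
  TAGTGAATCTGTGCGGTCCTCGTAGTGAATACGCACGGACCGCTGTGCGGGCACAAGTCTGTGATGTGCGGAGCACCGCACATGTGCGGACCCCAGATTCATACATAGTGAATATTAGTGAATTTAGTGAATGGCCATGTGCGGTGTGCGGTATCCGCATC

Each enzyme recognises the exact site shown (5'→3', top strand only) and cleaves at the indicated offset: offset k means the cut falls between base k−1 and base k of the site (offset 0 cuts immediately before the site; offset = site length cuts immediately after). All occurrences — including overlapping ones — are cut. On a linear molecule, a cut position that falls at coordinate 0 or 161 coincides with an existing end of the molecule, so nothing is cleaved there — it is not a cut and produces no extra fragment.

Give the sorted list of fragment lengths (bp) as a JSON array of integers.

Per-enzyme occurrences:
  GruIV (TGTGCGG, off=7): starts [9, 43, 64, 82, 137, 144] → cuts [16, 50, 71, 89, 144, 151]
  EstV (GCAC, off=3): starts [32, 50, 72, 77] → cuts [35, 53, 75, 80]
  HnxIII (TAGTGAAT, off=6): starts [0, 22, 105, 115, 124] → cuts [6, 28, 111, 121, 130]

All cut coordinates (distinct, sorted): [6, 16, 28, 35, 50, 53, 71, 75, 80, 89, 111, 121, 130, 144, 151]

Fragment lengths:
  [0,6): 6 bp
  [6,16): 10 bp
  [16,28): 12 bp
  [28,35): 7 bp
  [35,50): 15 bp
  [50,53): 3 bp
  [53,71): 18 bp
  [71,75): 4 bp
  [75,80): 5 bp
  [80,89): 9 bp
  [89,111): 22 bp
  [111,121): 10 bp
  [121,130): 9 bp
  [130,144): 14 bp
  [144,151): 7 bp
  [151,161): 10 bp

[3,4,5,6,7,7,9,9,10,10,10,12,14,15,18,22]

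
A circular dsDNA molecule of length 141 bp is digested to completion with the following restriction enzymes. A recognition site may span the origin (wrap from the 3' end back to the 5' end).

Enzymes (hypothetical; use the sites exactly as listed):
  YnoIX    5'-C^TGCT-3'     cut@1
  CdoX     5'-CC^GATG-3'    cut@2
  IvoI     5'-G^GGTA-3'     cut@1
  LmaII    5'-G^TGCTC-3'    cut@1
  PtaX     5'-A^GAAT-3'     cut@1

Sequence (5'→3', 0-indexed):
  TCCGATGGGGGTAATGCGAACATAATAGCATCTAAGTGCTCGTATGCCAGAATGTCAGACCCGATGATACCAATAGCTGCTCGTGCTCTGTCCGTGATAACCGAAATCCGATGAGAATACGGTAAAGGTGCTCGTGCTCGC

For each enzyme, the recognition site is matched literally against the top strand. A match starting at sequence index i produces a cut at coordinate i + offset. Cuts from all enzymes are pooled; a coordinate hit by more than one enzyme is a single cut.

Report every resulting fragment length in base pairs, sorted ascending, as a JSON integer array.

Scan for sites:
  YnoIX CTGCT/1: at [76] ⇒ [77]
  CdoX CCGATG/2: at [1, 60, 107] ⇒ [3, 62, 109]
  IvoI GGGTA/1: at [8] ⇒ [9]
  LmaII GTGCTC/1: at [35, 82, 127, 133] ⇒ [36, 83, 128, 134]
  PtaX AGAAT/1: at [48, 113] ⇒ [49, 114]

Pooled cuts: [3, 9, 36, 49, 62, 77, 83, 109, 114, 128, 134]

Fragment lengths:
  3→9: 6 bp
  9→36: 27 bp
  36→49: 13 bp
  49→62: 13 bp
  62→77: 15 bp
  77→83: 6 bp
  83→109: 26 bp
  109→114: 5 bp
  114→128: 14 bp
  128→134: 6 bp
  134→3 (wrap): 141-134+3 = 10 bp

[5,6,6,6,10,13,13,14,15,26,27]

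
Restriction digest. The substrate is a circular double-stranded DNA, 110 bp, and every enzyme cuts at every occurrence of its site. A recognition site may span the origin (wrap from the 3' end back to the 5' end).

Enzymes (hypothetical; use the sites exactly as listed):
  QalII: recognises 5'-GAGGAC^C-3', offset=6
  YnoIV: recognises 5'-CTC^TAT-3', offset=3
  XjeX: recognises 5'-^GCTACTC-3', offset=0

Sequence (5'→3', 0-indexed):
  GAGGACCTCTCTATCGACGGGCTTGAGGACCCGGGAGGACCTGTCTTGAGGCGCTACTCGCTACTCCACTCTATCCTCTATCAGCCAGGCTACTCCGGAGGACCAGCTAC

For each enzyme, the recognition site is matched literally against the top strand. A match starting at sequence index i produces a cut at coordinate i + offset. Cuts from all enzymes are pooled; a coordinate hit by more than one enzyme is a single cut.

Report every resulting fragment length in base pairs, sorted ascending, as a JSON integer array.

[5,7,7,10,10,12,12,13,15,19]

Scan for sites:
  QalII GAGGACC/6: at [0, 24, 34, 97] ⇒ [6, 30, 40, 103]
  YnoIV CTCTAT/3: at [8, 68, 75] ⇒ [11, 71, 78]
  XjeX GCTACTC/0: at [52, 59, 88] ⇒ [52, 59, 88]

Pooled cuts: [6, 11, 30, 40, 52, 59, 71, 78, 88, 103]

Fragment lengths:
  6→11: 5 bp
  11→30: 19 bp
  30→40: 10 bp
  40→52: 12 bp
  52→59: 7 bp
  59→71: 12 bp
  71→78: 7 bp
  78→88: 10 bp
  88→103: 15 bp
  103→6 (wrap): 110-103+6 = 13 bp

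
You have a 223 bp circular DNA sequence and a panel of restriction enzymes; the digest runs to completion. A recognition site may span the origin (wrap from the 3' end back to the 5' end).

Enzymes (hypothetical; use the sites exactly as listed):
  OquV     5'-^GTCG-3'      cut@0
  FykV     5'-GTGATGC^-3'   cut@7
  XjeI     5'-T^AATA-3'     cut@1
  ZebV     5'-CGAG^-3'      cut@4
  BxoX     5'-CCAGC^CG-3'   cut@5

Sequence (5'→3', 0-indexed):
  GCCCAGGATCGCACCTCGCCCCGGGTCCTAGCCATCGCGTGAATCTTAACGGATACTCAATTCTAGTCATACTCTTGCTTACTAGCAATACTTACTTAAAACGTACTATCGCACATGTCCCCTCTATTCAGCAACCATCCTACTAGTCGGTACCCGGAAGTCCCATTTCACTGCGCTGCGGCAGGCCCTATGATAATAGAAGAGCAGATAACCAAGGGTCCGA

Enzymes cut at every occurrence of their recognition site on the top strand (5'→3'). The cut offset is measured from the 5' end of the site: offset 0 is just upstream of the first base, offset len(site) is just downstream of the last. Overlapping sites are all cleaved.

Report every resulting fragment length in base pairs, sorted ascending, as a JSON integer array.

Site scan:
  OquV (GTCG, off=0): starts [145] → cuts [145]
  FykV (GTGATGC, off=7): no sites
  XjeI (TAATA, off=1): starts [193] → cuts [194]
  ZebV (CGAG, off=4): starts [220] → cuts [1]
  BxoX (CCAGCCG, off=5): no sites

Pooled cuts: [1, 145, 194]

Fragments:
  1→145: 144 bp
  145→194: 49 bp
  194→1 (wrap): 223-194+1 = 30 bp

[30,49,144]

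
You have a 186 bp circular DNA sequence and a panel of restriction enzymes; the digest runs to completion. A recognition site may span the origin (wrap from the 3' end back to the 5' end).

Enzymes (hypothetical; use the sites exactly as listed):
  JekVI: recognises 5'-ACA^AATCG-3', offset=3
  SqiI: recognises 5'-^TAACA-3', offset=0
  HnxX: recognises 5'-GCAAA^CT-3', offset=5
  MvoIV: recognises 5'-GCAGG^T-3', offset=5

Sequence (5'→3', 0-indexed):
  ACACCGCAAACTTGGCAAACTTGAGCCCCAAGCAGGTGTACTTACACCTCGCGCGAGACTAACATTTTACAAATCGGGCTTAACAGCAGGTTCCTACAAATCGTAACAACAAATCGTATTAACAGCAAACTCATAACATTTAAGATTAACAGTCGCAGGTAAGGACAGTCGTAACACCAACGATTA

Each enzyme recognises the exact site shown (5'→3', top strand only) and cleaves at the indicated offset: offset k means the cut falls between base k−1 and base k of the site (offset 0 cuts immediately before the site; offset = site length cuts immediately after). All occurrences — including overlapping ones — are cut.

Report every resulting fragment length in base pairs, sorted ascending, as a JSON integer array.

[4,5,8,8,8,9,9,10,10,12,12,12,13,13,13,17,23]

Site scan:
  JekVI ACAAATCG/3: at [68, 95, 108] ⇒ [71, 98, 111]
  SqiI TAACA/0: at [59, 80, 103, 119, 133, 146, 171, 184] ⇒ [59, 80, 103, 119, 133, 146, 171, 184]
  HnxX GCAAACT/5: at [5, 14, 124] ⇒ [10, 19, 129]
  MvoIV GCAGGT/5: at [31, 85, 154] ⇒ [36, 90, 159]

All cut coordinates (distinct, sorted): [10, 19, 36, 59, 71, 80, 90, 98, 103, 111, 119, 129, 133, 146, 159, 171, 184]

Fragment lengths:
  10→19: 9 bp
  19→36: 17 bp
  36→59: 23 bp
  59→71: 12 bp
  71→80: 9 bp
  80→90: 10 bp
  90→98: 8 bp
  98→103: 5 bp
  103→111: 8 bp
  111→119: 8 bp
  119→129: 10 bp
  129→133: 4 bp
  133→146: 13 bp
  146→159: 13 bp
  159→171: 12 bp
  171→184: 13 bp
  184→10 (wrap): 186-184+10 = 12 bp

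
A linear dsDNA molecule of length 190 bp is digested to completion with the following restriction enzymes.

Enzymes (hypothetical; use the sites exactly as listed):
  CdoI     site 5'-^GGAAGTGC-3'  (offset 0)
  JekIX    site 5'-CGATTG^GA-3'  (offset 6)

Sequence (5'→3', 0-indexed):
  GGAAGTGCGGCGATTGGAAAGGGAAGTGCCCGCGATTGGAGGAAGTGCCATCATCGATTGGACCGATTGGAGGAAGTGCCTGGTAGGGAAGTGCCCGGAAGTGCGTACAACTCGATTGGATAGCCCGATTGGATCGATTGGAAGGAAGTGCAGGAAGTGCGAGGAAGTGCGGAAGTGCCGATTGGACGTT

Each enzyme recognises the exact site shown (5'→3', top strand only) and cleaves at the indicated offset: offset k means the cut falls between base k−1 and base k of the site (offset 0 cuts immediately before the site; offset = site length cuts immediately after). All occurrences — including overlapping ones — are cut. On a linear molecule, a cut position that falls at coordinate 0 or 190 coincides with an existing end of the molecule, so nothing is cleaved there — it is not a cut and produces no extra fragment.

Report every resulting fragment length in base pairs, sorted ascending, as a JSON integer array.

Per-enzyme occurrences:
  CdoI GGAAGTGC/0: at [0, 21, 40, 71, 86, 96, 143, 152, 162, 170] ⇒ [21, 40, 71, 86, 96, 143, 152, 162, 170] (position 0 is a terminus of the linear molecule — no cut)
  JekIX CGATTGGA/6: at [10, 32, 54, 63, 112, 125, 134, 178] ⇒ [16, 38, 60, 69, 118, 131, 140, 184]

Pooled cuts: [16, 21, 38, 40, 60, 69, 71, 86, 96, 118, 131, 140, 143, 152, 162, 170, 184]

Fragment lengths:
  [0,16): 16 bp
  [16,21): 5 bp
  [21,38): 17 bp
  [38,40): 2 bp
  [40,60): 20 bp
  [60,69): 9 bp
  [69,71): 2 bp
  [71,86): 15 bp
  [86,96): 10 bp
  [96,118): 22 bp
  [118,131): 13 bp
  [131,140): 9 bp
  [140,143): 3 bp
  [143,152): 9 bp
  [152,162): 10 bp
  [162,170): 8 bp
  [170,184): 14 bp
  [184,190): 6 bp

[2,2,3,5,6,8,9,9,9,10,10,13,14,15,16,17,20,22]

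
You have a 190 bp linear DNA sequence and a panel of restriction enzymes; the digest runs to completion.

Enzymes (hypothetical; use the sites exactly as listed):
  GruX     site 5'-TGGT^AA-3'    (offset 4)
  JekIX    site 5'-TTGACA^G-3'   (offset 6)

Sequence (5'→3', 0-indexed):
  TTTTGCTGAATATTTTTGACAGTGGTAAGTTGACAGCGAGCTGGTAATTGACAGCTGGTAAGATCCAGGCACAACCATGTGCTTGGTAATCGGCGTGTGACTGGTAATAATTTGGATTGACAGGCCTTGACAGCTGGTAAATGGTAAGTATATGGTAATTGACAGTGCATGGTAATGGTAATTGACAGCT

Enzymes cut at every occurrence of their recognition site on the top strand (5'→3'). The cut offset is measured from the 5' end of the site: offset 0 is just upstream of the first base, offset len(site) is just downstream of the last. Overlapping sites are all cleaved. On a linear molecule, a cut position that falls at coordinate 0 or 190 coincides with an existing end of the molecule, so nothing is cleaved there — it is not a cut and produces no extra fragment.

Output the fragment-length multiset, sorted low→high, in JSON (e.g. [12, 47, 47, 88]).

[3,5,6,6,6,7,8,8,8,9,9,10,10,11,17,18,21,28]

Site scan:
  GruX (TGGTAA, off=4): starts [22, 41, 55, 83, 101, 134, 141, 152, 169, 175] → cuts [26, 45, 59, 87, 105, 138, 145, 156, 173, 179]
  JekIX (TTGACAG, off=6): starts [15, 29, 47, 116, 126, 158, 181] → cuts [21, 35, 53, 122, 132, 164, 187]

All cut coordinates (distinct, sorted): [21, 26, 35, 45, 53, 59, 87, 105, 122, 132, 138, 145, 156, 164, 173, 179, 187]

Fragments:
  [0,21): 21 bp
  [21,26): 5 bp
  [26,35): 9 bp
  [35,45): 10 bp
  [45,53): 8 bp
  [53,59): 6 bp
  [59,87): 28 bp
  [87,105): 18 bp
  [105,122): 17 bp
  [122,132): 10 bp
  [132,138): 6 bp
  [138,145): 7 bp
  [145,156): 11 bp
  [156,164): 8 bp
  [164,173): 9 bp
  [173,179): 6 bp
  [179,187): 8 bp
  [187,190): 3 bp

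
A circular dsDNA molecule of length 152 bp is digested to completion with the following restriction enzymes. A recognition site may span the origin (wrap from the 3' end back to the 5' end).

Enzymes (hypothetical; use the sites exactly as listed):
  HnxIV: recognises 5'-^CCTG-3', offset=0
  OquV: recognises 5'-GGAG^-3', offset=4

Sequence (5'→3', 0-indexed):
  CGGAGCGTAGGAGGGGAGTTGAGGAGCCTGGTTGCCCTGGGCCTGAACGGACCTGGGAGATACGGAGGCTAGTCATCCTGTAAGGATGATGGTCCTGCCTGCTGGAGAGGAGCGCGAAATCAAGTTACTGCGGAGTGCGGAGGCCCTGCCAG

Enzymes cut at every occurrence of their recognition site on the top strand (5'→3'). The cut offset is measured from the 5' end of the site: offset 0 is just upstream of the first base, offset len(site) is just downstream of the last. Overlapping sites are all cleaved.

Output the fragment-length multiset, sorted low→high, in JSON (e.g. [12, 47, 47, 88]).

Scan for sites:
  HnxIV (CCTG, off=0): starts [26, 35, 41, 51, 76, 93, 97, 144] → cuts [26, 35, 41, 51, 76, 93, 97, 144]
  OquV (GGAG, off=4): starts [1, 9, 14, 22, 55, 63, 103, 108, 131, 138] → cuts [5, 13, 18, 26, 59, 67, 107, 112, 135, 142]

All cut coordinates (distinct, sorted): [5, 13, 18, 26, 35, 41, 51, 59, 67, 76, 93, 97, 107, 112, 135, 142, 144]

Fragments:
  5→13: 8 bp
  13→18: 5 bp
  18→26: 8 bp
  26→35: 9 bp
  35→41: 6 bp
  41→51: 10 bp
  51→59: 8 bp
  59→67: 8 bp
  67→76: 9 bp
  76→93: 17 bp
  93→97: 4 bp
  97→107: 10 bp
  107→112: 5 bp
  112→135: 23 bp
  135→142: 7 bp
  142→144: 2 bp
  144→5 (wrap): 152-144+5 = 13 bp

[2,4,5,5,6,7,8,8,8,8,9,9,10,10,13,17,23]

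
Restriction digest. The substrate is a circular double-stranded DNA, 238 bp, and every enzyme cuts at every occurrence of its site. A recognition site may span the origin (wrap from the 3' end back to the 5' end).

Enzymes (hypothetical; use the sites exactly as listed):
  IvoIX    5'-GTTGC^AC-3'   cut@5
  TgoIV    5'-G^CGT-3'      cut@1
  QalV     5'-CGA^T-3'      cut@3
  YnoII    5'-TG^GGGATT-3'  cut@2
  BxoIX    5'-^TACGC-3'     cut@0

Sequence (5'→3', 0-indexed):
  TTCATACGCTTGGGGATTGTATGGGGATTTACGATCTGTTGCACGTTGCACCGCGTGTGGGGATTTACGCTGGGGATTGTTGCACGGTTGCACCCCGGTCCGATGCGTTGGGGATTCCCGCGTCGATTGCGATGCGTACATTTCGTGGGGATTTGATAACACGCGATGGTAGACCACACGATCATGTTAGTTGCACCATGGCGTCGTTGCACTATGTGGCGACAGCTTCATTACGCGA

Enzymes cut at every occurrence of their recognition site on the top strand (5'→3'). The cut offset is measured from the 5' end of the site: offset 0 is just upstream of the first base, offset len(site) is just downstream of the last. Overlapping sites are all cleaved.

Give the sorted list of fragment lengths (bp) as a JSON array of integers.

[2,2,4,4,5,6,6,6,6,7,7,7,7,8,8,8,9,10,11,11,11,12,13,13,15,19,21]

Per-enzyme occurrences:
  IvoIX (GTTGCAC, off=5): starts [37, 44, 78, 86, 189, 205] → cuts [42, 49, 83, 91, 194, 210]
  TgoIV (GCGT, off=1): starts [52, 104, 119, 133, 200] → cuts [53, 105, 120, 134, 201]
  QalV (CGAT, off=3): starts [31, 100, 123, 129, 163, 178, 235] → cuts [0, 34, 103, 126, 132, 166, 181]
  YnoII (TGGGGATT, off=2): starts [10, 21, 57, 70, 108, 145] → cuts [12, 23, 59, 72, 110, 147]
  BxoIX (TACGC, off=0): starts [4, 65, 231] → cuts [4, 65, 231]

Pooled cuts: [0, 4, 12, 23, 34, 42, 49, 53, 59, 65, 72, 83, 91, 103, 105, 110, 120, 126, 132, 134, 147, 166, 181, 194, 201, 210, 231]

Fragments:
  0→4: 4 bp
  4→12: 8 bp
  12→23: 11 bp
  23→34: 11 bp
  34→42: 8 bp
  42→49: 7 bp
  49→53: 4 bp
  53→59: 6 bp
  59→65: 6 bp
  65→72: 7 bp
  72→83: 11 bp
  83→91: 8 bp
  91→103: 12 bp
  103→105: 2 bp
  105→110: 5 bp
  110→120: 10 bp
  120→126: 6 bp
  126→132: 6 bp
  132→134: 2 bp
  134→147: 13 bp
  147→166: 19 bp
  166→181: 15 bp
  181→194: 13 bp
  194→201: 7 bp
  201→210: 9 bp
  210→231: 21 bp
  231→0 (wrap): 238-231+0 = 7 bp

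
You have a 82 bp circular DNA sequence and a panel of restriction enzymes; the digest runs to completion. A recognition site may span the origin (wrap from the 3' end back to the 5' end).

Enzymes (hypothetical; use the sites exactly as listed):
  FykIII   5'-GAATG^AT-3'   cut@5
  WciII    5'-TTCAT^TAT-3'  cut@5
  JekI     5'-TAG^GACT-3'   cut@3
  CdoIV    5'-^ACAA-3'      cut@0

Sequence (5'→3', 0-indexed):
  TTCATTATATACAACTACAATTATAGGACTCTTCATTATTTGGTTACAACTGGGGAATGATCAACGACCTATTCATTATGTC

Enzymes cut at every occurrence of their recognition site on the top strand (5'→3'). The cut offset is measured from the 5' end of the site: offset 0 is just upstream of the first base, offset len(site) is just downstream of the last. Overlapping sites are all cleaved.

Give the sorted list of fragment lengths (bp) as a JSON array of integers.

Scan for sites:
  FykIII GAATGAT/5: at [54] ⇒ [59]
  WciII TTCATTAT/5: at [0, 31, 71] ⇒ [5, 36, 76]
  JekI TAGGACT/3: at [23] ⇒ [26]
  CdoIV ACAA/0: at [10, 16, 45] ⇒ [10, 16, 45]

Pooled cuts: [5, 10, 16, 26, 36, 45, 59, 76]

Fragments:
  5→10: 5 bp
  10→16: 6 bp
  16→26: 10 bp
  26→36: 10 bp
  36→45: 9 bp
  45→59: 14 bp
  59→76: 17 bp
  76→5 (wrap): 82-76+5 = 11 bp

[5,6,9,10,10,11,14,17]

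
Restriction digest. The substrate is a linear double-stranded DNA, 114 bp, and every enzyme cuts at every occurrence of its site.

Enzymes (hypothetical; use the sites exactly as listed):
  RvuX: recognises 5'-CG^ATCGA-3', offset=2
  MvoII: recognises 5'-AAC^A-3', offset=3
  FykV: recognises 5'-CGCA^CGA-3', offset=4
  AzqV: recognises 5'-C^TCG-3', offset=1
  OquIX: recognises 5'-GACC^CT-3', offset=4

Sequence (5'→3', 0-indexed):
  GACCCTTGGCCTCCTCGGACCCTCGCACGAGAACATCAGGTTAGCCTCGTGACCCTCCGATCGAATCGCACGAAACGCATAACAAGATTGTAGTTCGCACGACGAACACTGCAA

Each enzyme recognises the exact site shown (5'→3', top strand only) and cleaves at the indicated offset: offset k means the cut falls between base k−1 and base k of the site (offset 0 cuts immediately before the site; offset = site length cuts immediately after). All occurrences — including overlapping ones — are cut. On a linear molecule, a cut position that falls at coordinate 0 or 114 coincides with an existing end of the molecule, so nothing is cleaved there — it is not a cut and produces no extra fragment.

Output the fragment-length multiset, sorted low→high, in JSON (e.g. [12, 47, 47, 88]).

Scan for sites:
  RvuX (CGATCGA, off=2): starts [57] → cuts [59]
  MvoII (AACA, off=3): starts [31, 80, 104] → cuts [34, 83, 107]
  FykV (CGCACGA, off=4): starts [23, 66, 95] → cuts [27, 70, 99]
  AzqV (CTCG, off=1): starts [13, 21, 45] → cuts [14, 22, 46]
  OquIX (GACCCT, off=4): starts [0, 17, 50] → cuts [4, 21, 54]

All cut coordinates (distinct, sorted): [4, 14, 21, 22, 27, 34, 46, 54, 59, 70, 83, 99, 107]

Fragments:
  [0,4): 4 bp
  [4,14): 10 bp
  [14,21): 7 bp
  [21,22): 1 bp
  [22,27): 5 bp
  [27,34): 7 bp
  [34,46): 12 bp
  [46,54): 8 bp
  [54,59): 5 bp
  [59,70): 11 bp
  [70,83): 13 bp
  [83,99): 16 bp
  [99,107): 8 bp
  [107,114): 7 bp

[1,4,5,5,7,7,7,8,8,10,11,12,13,16]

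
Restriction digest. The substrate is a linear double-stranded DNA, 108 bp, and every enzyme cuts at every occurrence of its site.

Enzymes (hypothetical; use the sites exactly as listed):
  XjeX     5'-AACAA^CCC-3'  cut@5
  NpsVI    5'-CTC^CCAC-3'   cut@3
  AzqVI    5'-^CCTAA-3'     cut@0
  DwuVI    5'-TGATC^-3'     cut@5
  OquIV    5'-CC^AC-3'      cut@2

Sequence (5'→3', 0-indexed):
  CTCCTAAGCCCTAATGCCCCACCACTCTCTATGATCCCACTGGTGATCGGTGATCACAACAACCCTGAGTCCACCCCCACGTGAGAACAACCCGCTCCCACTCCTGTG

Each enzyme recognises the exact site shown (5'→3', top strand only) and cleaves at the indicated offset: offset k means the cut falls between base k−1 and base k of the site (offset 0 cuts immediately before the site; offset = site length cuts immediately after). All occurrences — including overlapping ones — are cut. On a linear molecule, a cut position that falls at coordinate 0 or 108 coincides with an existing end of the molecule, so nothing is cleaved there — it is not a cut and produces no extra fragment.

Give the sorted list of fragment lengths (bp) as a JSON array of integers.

Site scan:
  XjeX (AACAACCC, off=5): starts [57, 85] → cuts [62, 90]
  NpsVI (CTCCCAC, off=3): starts [94] → cuts [97]
  AzqVI (CCTAA, off=0): starts [2, 9] → cuts [2, 9]
  DwuVI (TGATC, off=5): starts [31, 43, 50] → cuts [36, 48, 55]
  OquIV (CCAC, off=2): starts [18, 21, 36, 70, 76, 97] → cuts [20, 23, 38, 72, 78, 99]

Pooled cuts: [2, 9, 20, 23, 36, 38, 48, 55, 62, 72, 78, 90, 97, 99]

Fragments:
  [0,2): 2 bp
  [2,9): 7 bp
  [9,20): 11 bp
  [20,23): 3 bp
  [23,36): 13 bp
  [36,38): 2 bp
  [38,48): 10 bp
  [48,55): 7 bp
  [55,62): 7 bp
  [62,72): 10 bp
  [72,78): 6 bp
  [78,90): 12 bp
  [90,97): 7 bp
  [97,99): 2 bp
  [99,108): 9 bp

[2,2,2,3,6,7,7,7,7,9,10,10,11,12,13]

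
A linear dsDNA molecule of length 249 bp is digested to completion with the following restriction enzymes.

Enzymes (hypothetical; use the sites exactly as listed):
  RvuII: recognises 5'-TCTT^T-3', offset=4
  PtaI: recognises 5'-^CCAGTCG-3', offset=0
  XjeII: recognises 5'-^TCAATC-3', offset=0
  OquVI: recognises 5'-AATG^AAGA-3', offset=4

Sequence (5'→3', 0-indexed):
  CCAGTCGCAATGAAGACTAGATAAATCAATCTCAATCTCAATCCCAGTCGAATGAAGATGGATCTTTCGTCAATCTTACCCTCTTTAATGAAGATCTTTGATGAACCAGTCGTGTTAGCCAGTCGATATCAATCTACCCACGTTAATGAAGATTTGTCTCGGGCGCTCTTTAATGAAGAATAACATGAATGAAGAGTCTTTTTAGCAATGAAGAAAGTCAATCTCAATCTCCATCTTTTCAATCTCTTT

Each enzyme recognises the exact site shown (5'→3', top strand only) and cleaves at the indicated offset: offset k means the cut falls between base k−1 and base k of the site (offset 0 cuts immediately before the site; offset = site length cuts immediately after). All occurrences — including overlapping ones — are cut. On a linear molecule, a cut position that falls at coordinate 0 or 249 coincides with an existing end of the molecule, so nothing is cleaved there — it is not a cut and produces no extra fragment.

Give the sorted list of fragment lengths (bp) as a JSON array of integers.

[1,1,3,5,5,6,6,6,6,7,7,8,9,10,10,10,11,12,12,13,13,14,16,16,20,22]

Per-enzyme occurrences:
  RvuII TCTTT/4: at [62, 81, 94, 166, 196, 233, 244] ⇒ [66, 85, 98, 170, 200, 237, 248]
  PtaI CCAGTCG/0: at [0, 43, 105, 118] ⇒ [43, 105, 118] (position 0 is a terminus of the linear molecule — no cut)
  XjeII TCAATC/0: at [25, 31, 37, 69, 128, 217, 223, 238] ⇒ [25, 31, 37, 69, 128, 217, 223, 238]
  OquVI AATGAAGA/4: at [8, 50, 86, 144, 171, 187, 206] ⇒ [12, 54, 90, 148, 175, 191, 210]

Pooled cuts: [12, 25, 31, 37, 43, 54, 66, 69, 85, 90, 98, 105, 118, 128, 148, 170, 175, 191, 200, 210, 217, 223, 237, 238, 248]

Fragment lengths:
  [0,12): 12 bp
  [12,25): 13 bp
  [25,31): 6 bp
  [31,37): 6 bp
  [37,43): 6 bp
  [43,54): 11 bp
  [54,66): 12 bp
  [66,69): 3 bp
  [69,85): 16 bp
  [85,90): 5 bp
  [90,98): 8 bp
  [98,105): 7 bp
  [105,118): 13 bp
  [118,128): 10 bp
  [128,148): 20 bp
  [148,170): 22 bp
  [170,175): 5 bp
  [175,191): 16 bp
  [191,200): 9 bp
  [200,210): 10 bp
  [210,217): 7 bp
  [217,223): 6 bp
  [223,237): 14 bp
  [237,238): 1 bp
  [238,248): 10 bp
  [248,249): 1 bp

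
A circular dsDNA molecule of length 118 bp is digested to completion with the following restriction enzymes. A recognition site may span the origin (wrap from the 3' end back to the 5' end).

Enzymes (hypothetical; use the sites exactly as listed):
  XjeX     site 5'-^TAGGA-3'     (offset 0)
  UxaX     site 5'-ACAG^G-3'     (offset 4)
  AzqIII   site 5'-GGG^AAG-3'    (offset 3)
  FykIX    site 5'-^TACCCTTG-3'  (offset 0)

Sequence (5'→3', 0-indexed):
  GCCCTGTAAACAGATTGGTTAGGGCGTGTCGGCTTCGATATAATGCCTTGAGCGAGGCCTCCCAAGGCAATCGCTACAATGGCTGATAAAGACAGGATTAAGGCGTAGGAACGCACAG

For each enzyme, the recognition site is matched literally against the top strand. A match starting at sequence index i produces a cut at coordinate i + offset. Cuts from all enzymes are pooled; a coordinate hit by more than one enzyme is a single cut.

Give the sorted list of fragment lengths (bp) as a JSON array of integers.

Per-enzyme occurrences:
  XjeX (TAGGA, off=0): starts [105] → cuts [105]
  UxaX (ACAGG, off=4): starts [91, 114] → cuts [0, 95]
  AzqIII (GGGAAG, off=3): no sites
  FykIX (TACCCTTG, off=0): no sites

Pooled cuts: [0, 95, 105]

Fragments:
  0→95: 95 bp
  95→105: 10 bp
  105→0 (wrap): 118-105+0 = 13 bp

[10,13,95]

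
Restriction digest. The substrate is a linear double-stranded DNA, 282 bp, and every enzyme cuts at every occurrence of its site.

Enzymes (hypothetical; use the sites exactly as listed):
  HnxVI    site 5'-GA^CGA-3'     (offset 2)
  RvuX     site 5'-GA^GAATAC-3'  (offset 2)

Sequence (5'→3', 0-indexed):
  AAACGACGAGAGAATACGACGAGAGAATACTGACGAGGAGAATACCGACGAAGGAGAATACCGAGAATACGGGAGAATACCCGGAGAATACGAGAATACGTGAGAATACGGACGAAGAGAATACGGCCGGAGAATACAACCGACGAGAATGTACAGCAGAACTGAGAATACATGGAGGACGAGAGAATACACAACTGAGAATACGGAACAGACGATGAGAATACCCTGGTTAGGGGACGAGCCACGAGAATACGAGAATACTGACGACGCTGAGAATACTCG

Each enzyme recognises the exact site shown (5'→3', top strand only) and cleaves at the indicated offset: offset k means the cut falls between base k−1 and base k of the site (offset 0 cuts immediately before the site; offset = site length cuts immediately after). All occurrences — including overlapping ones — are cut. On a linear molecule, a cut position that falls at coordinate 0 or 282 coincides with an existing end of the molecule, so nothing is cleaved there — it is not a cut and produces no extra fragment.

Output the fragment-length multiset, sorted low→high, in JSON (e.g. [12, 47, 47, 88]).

[5,5,5,6,6,6,6,7,8,8,8,9,9,9,9,9,9,9,10,10,10,11,12,13,14,14,14,19,22]

Scan for sites:
  HnxVI (GACGA, off=2): starts [4, 17, 31, 46, 110, 141, 177, 210, 235, 262] → cuts [6, 19, 33, 48, 112, 143, 179, 212, 237, 264]
  RvuX (GAGAATAC, off=2): starts [9, 22, 37, 53, 62, 72, 83, 91, 101, 116, 129, 163, 182, 196, 216, 245, 253, 271] → cuts [11, 24, 39, 55, 64, 74, 85, 93, 103, 118, 131, 165, 184, 198, 218, 247, 255, 273]

Pooled cuts: [6, 11, 19, 24, 33, 39, 48, 55, 64, 74, 85, 93, 103, 112, 118, 131, 143, 165, 179, 184, 198, 212, 218, 237, 247, 255, 264, 273]

Fragments:
  [0,6): 6 bp
  [6,11): 5 bp
  [11,19): 8 bp
  [19,24): 5 bp
  [24,33): 9 bp
  [33,39): 6 bp
  [39,48): 9 bp
  [48,55): 7 bp
  [55,64): 9 bp
  [64,74): 10 bp
  [74,85): 11 bp
  [85,93): 8 bp
  [93,103): 10 bp
  [103,112): 9 bp
  [112,118): 6 bp
  [118,131): 13 bp
  [131,143): 12 bp
  [143,165): 22 bp
  [165,179): 14 bp
  [179,184): 5 bp
  [184,198): 14 bp
  [198,212): 14 bp
  [212,218): 6 bp
  [218,237): 19 bp
  [237,247): 10 bp
  [247,255): 8 bp
  [255,264): 9 bp
  [264,273): 9 bp
  [273,282): 9 bp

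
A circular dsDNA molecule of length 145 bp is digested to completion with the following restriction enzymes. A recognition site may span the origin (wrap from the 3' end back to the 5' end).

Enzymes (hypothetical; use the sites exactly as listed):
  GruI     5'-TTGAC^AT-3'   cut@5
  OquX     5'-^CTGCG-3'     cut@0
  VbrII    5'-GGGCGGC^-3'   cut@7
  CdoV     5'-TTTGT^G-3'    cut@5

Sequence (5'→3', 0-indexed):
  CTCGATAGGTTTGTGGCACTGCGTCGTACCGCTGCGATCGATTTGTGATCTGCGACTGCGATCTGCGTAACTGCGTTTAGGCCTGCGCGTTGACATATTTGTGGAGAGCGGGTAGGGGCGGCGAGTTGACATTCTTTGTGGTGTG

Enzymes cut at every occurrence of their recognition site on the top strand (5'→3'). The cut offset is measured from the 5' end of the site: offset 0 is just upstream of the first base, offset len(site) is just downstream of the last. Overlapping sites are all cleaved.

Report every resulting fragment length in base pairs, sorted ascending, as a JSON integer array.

[3,4,6,7,8,8,8,9,12,12,13,15,20,20]

Per-enzyme occurrences:
  GruI (TTGACAT, off=5): starts [89, 125] → cuts [94, 130]
  OquX (CTGCG, off=0): starts [18, 31, 49, 55, 62, 70, 82] → cuts [18, 31, 49, 55, 62, 70, 82]
  VbrII (GGGCGGC, off=7): starts [115] → cuts [122]
  CdoV (TTTGTG, off=5): starts [9, 41, 97, 134] → cuts [14, 46, 102, 139]

Pooled cuts: [14, 18, 31, 46, 49, 55, 62, 70, 82, 94, 102, 122, 130, 139]

Fragment lengths:
  14→18: 4 bp
  18→31: 13 bp
  31→46: 15 bp
  46→49: 3 bp
  49→55: 6 bp
  55→62: 7 bp
  62→70: 8 bp
  70→82: 12 bp
  82→94: 12 bp
  94→102: 8 bp
  102→122: 20 bp
  122→130: 8 bp
  130→139: 9 bp
  139→14 (wrap): 145-139+14 = 20 bp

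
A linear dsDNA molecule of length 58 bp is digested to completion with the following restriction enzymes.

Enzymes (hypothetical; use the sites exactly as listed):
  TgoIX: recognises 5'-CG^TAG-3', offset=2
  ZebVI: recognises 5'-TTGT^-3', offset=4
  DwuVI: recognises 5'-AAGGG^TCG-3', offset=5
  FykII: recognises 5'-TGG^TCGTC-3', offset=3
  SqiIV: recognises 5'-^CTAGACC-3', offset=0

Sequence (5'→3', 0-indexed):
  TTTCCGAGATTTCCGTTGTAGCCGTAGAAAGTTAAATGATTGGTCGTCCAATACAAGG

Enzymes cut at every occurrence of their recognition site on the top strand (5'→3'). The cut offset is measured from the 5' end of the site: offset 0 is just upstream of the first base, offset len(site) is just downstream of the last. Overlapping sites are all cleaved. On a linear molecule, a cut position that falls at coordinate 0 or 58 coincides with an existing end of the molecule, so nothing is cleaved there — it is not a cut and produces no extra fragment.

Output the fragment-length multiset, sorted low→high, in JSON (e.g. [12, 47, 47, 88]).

Per-enzyme occurrences:
  TgoIX CGTAG/2: at [22] ⇒ [24]
  ZebVI TTGT/4: at [15] ⇒ [19]
  DwuVI (AAGGGTCG, off=5): no sites
  FykII TGGTCGTC/3: at [40] ⇒ [43]
  SqiIV (CTAGACC, off=0): no sites

Pooled cuts: [19, 24, 43]

Fragment lengths:
  [0,19): 19 bp
  [19,24): 5 bp
  [24,43): 19 bp
  [43,58): 15 bp

[5,15,19,19]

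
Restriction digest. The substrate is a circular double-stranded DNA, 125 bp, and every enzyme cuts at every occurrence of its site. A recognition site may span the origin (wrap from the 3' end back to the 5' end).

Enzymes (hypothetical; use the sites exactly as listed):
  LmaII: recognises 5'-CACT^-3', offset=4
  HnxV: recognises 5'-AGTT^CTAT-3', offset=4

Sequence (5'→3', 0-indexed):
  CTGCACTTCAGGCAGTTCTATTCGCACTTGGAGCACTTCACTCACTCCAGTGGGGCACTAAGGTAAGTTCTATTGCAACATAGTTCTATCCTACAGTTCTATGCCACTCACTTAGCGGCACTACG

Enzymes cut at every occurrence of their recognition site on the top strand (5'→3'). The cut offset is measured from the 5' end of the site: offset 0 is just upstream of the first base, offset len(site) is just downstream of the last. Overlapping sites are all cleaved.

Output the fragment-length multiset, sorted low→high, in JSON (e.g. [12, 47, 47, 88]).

Per-enzyme occurrences:
  LmaII CACT/4: at [3, 24, 33, 38, 42, 55, 104, 108, 118] ⇒ [7, 28, 37, 42, 46, 59, 108, 112, 122]
  HnxV AGTTCTAT/4: at [13, 65, 81, 94] ⇒ [17, 69, 85, 98]

All cut coordinates (distinct, sorted): [7, 17, 28, 37, 42, 46, 59, 69, 85, 98, 108, 112, 122]

Fragments:
  7→17: 10 bp
  17→28: 11 bp
  28→37: 9 bp
  37→42: 5 bp
  42→46: 4 bp
  46→59: 13 bp
  59→69: 10 bp
  69→85: 16 bp
  85→98: 13 bp
  98→108: 10 bp
  108→112: 4 bp
  112→122: 10 bp
  122→7 (wrap): 125-122+7 = 10 bp

[4,4,5,9,10,10,10,10,10,11,13,13,16]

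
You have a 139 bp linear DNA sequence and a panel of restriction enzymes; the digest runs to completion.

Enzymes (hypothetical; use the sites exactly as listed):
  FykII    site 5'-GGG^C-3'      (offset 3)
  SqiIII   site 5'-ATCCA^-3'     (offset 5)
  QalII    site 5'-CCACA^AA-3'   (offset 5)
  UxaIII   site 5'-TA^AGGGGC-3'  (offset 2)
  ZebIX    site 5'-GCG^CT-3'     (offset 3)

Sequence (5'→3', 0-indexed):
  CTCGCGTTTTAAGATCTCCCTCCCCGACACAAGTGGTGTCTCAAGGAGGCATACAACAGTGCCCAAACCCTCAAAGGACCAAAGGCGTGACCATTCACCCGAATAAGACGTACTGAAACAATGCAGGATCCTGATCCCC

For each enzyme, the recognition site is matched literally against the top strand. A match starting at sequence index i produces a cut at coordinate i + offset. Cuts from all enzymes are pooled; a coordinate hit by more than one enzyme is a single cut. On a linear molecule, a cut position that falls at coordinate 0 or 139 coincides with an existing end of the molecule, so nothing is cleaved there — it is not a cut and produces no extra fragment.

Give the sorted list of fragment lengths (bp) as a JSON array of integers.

Scan for sites:
  FykII (GGGC, off=3): no sites
  SqiIII (ATCCA, off=5): no sites
  QalII (CCACAAA, off=5): no sites
  UxaIII (TAAGGGGC, off=2): no sites
  ZebIX (GCGCT, off=3): no sites

Pooled cuts: ∅

Fragments:
  no cuts → one linear fragment of 139 bp

[139]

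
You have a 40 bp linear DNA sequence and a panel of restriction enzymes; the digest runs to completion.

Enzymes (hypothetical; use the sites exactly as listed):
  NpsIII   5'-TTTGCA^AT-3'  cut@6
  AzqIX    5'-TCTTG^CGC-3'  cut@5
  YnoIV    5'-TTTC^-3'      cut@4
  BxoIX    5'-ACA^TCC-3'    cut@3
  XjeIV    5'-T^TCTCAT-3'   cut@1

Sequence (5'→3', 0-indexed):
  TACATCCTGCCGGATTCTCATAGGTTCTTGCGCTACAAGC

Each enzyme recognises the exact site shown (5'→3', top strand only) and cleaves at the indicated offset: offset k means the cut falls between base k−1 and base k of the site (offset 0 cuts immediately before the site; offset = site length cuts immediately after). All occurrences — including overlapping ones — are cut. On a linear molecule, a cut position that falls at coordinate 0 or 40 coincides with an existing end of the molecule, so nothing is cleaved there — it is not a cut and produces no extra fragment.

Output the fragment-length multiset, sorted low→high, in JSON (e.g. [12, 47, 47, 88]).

Site scan:
  NpsIII (TTTGCAAT, off=6): no sites
  AzqIX TCTTGCGC/5: at [25] ⇒ [30]
  YnoIV (TTTC, off=4): no sites
  BxoIX ACATCC/3: at [1] ⇒ [4]
  XjeIV TTCTCAT/1: at [14] ⇒ [15]

Pooled cuts: [4, 15, 30]

Fragments:
  [0,4): 4 bp
  [4,15): 11 bp
  [15,30): 15 bp
  [30,40): 10 bp

[4,10,11,15]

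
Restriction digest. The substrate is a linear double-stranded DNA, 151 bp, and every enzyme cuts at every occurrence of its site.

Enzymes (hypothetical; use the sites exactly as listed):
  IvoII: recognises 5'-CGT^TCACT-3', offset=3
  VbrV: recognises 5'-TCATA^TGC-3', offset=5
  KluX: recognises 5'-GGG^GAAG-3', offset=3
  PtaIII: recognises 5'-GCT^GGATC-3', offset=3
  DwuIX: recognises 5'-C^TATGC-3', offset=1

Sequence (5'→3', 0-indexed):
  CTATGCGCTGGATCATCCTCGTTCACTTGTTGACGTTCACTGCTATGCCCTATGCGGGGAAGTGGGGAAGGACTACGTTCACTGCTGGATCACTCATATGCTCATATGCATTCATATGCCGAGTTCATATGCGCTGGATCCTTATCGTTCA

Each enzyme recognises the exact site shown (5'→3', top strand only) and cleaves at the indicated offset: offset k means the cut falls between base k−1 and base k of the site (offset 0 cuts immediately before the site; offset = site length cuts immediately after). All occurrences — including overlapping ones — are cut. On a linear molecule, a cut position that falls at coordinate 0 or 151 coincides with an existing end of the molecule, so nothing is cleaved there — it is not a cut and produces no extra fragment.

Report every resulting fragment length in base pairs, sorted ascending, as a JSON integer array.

Site scan:
  IvoII (CGTTCACT, off=3): starts [19, 33, 75] → cuts [22, 36, 78]
  VbrV (TCATATGC, off=5): starts [93, 101, 111, 124] → cuts [98, 106, 116, 129]
  KluX (GGGGAAG, off=3): starts [55, 63] → cuts [58, 66]
  PtaIII (GCTGGATC, off=3): starts [6, 83, 132] → cuts [9, 86, 135]
  DwuIX (CTATGC, off=1): starts [0, 42, 49] → cuts [1, 43, 50]

All cut coordinates (distinct, sorted): [1, 9, 22, 36, 43, 50, 58, 66, 78, 86, 98, 106, 116, 129, 135]

Fragments:
  [0,1): 1 bp
  [1,9): 8 bp
  [9,22): 13 bp
  [22,36): 14 bp
  [36,43): 7 bp
  [43,50): 7 bp
  [50,58): 8 bp
  [58,66): 8 bp
  [66,78): 12 bp
  [78,86): 8 bp
  [86,98): 12 bp
  [98,106): 8 bp
  [106,116): 10 bp
  [116,129): 13 bp
  [129,135): 6 bp
  [135,151): 16 bp

[1,6,7,7,8,8,8,8,8,10,12,12,13,13,14,16]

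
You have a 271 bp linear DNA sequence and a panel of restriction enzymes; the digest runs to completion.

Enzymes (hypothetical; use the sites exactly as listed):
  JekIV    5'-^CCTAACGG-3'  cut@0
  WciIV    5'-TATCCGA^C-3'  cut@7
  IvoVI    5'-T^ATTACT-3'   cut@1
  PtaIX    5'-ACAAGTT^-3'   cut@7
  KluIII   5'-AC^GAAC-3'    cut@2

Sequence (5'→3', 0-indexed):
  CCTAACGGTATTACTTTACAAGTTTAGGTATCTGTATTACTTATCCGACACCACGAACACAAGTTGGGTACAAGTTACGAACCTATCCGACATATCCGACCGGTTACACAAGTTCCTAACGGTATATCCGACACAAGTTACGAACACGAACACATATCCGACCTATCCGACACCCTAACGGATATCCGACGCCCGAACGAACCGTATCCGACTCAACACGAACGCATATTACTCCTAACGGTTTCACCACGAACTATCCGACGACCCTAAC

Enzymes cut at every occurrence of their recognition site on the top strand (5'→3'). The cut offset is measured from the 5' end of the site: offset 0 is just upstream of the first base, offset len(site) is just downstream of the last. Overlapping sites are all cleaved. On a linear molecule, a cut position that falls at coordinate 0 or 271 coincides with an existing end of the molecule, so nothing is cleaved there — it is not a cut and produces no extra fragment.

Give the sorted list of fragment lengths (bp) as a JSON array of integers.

Per-enzyme occurrences:
  JekIV CCTAACGG/0: at [0, 114, 173, 233] ⇒ [114, 173, 233] (position 0 is a terminus of the linear molecule — no cut)
  WciIV TATCCGAC/7: at [41, 83, 92, 124, 154, 163, 182, 204, 254] ⇒ [48, 90, 99, 131, 161, 170, 189, 211, 261]
  IvoVI TATTACT/1: at [8, 34, 226] ⇒ [9, 35, 227]
  PtaIX ACAAGTT/7: at [17, 58, 69, 107, 132] ⇒ [24, 65, 76, 114, 139]
  KluIII ACGAAC/2: at [52, 76, 139, 145, 196, 217, 248] ⇒ [54, 78, 141, 147, 198, 219, 250]

All cut coordinates (distinct, sorted): [9, 24, 35, 48, 54, 65, 76, 78, 90, 99, 114, 131, 139, 141, 147, 161, 170, 173, 189, 198, 211, 219, 227, 233, 250, 261]

Fragment lengths:
  [0,9): 9 bp
  [9,24): 15 bp
  [24,35): 11 bp
  [35,48): 13 bp
  [48,54): 6 bp
  [54,65): 11 bp
  [65,76): 11 bp
  [76,78): 2 bp
  [78,90): 12 bp
  [90,99): 9 bp
  [99,114): 15 bp
  [114,131): 17 bp
  [131,139): 8 bp
  [139,141): 2 bp
  [141,147): 6 bp
  [147,161): 14 bp
  [161,170): 9 bp
  [170,173): 3 bp
  [173,189): 16 bp
  [189,198): 9 bp
  [198,211): 13 bp
  [211,219): 8 bp
  [219,227): 8 bp
  [227,233): 6 bp
  [233,250): 17 bp
  [250,261): 11 bp
  [261,271): 10 bp

[2,2,3,6,6,6,8,8,8,9,9,9,9,10,11,11,11,11,12,13,13,14,15,15,16,17,17]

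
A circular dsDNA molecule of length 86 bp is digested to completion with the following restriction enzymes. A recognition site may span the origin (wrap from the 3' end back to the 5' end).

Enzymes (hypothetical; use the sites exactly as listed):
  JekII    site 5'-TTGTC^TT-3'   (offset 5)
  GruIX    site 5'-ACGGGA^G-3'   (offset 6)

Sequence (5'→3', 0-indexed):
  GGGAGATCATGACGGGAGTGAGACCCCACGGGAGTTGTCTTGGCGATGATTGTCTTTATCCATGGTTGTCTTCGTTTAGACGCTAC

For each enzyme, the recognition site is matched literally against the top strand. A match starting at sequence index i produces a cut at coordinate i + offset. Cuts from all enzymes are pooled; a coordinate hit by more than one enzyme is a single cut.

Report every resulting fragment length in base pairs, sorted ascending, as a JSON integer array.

[6,13,15,16,16,20]

Per-enzyme occurrences:
  JekII (TTGTCTT, off=5): starts [34, 49, 65] → cuts [39, 54, 70]
  GruIX (ACGGGAG, off=6): starts [11, 27, 84] → cuts [4, 17, 33]

All cut coordinates (distinct, sorted): [4, 17, 33, 39, 54, 70]

Fragment lengths:
  4→17: 13 bp
  17→33: 16 bp
  33→39: 6 bp
  39→54: 15 bp
  54→70: 16 bp
  70→4 (wrap): 86-70+4 = 20 bp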